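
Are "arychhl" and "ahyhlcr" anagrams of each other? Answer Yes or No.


String 1: 'arychhl' -> sorted: 'achhlry'
String 2: 'ahyhlcr' -> sorted: 'achhlry'
Compare sorted forms: 'achhlry' == 'achhlry'
Anagram: Yes


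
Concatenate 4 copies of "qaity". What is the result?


Input string: 'qaity'
Operation: repeat 4 times
Concatenation: 'qaity' + 'qaity' + 'qaity' + 'qaity'
Result: qaityqaityqaityqaity


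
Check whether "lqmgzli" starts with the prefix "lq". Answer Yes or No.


Input string: 'lqmgzli'
Prefix to check: 'lq'
First 2 characters of input: 'lq'
Match: True
Result: Yes


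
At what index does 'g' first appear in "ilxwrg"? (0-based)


Input string: 'ilxwrg'
Target: 'g'
Scanning left to right: s[0]='i', s[1]='l', s[2]='x', s[3]='w', s[4]='r', s[5]='g'
First match at index: 5


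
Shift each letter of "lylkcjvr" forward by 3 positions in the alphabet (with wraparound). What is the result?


Input: 'lylkcjvr', shift = 3
Operation: for each letter, (position + 3) mod 26
Mapping: 'l'(11+3=14)->'o', 'y'(24+3=27, 27 mod 26=1)->'b', 'l'(11+3=14)->'o', 'k'(10+3=13)->'n', 'c'(2+3=5)->'f', 'j'(9+3=12)->'m', 'v'(21+3=24)->'y', 'r'(17+3=20)->'u'
Result: obonfmyu


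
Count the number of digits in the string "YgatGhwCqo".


Input string: 'YgatGhwCqo'
Operation: count digit characters (0-9)
Scan: 'Y', 'g', 'a', 't', 'G', 'h', 'w', 'C', 'q', 'o'
Digits found: 0
Result: 0


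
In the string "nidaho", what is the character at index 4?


Input string: 'nidaho'
Operation: get character at index 4
Index mapping: s[0]='n', s[1]='i', s[2]='d', s[3]='a', s[4]='h'
Result: 'h'


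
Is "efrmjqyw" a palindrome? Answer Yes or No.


Input string: 'efrmjqyw'
Reversed: 'wyqjmrfe'
Compare pairs: s[0]='e' vs s[7]='w' (mismatch), s[1]='f' vs s[6]='y' (mismatch), s[2]='r' vs s[5]='q' (mismatch), s[3]='m' vs s[4]='j' (mismatch)
Palindrome: No


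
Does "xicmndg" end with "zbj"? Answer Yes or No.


Input string: 'xicmndg'
Suffix to check: 'zbj'
Last 3 characters of input: 'ndg'
Match: False
Result: No


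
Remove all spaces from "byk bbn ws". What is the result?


Input string: 'byk bbn ws'
Operation: remove all spaces
Words: 'byk', 'bbn', 'ws'
Join without spaces: bykbbnws


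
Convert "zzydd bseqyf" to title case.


Input string: 'zzydd bseqyf'
Operation: capitalize first letter of each word
Word transformations: 'zzydd'->'Zzydd', 'bseqyf'->'Bseqyf'
Result: Zzydd Bseqyf


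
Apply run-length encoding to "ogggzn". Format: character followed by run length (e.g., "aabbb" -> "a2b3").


Input: 'ogggzn'
Operation: identify consecutive runs
Runs: 'o' -> o1, 'ggg' -> g3, 'z' -> z1, 'n' -> n1
Encoded: o1g3z1n1


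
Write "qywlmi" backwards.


Input string: 'qywlmi'
Operation: reverse character order
Original order: 'q' -> 'y' -> 'w' -> 'l' -> 'm' -> 'i'
Reversed order: 'i' -> 'm' -> 'l' -> 'w' -> 'y' -> 'q'
Result: imlwyq


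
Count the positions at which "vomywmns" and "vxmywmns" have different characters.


String 1: 'vomywmns'
String 2: 'vxmywmns'
Compare each position: pos 0: 'v'=='v', pos 1: 'o'!='x', pos 2: 'm'=='m', pos 3: 'y'=='y', pos 4: 'w'=='w', pos 5: 'm'=='m', pos 6: 'n'=='n', pos 7: 's'=='s'
Differing positions: 1
Hamming distance: 1


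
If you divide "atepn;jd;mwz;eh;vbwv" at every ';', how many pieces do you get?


Input string: 'atepn;jd;mwz;eh;vbwv'
Delimiter: ';'
Split result: 'atepn', 'jd', 'mwz', 'eh', 'vbwv'
Number of parts: 5


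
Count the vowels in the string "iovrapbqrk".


Input string: 'iovrapbqrk'
Operation: count vowels (a, e, i, o, u)
Scan: s[0]='i' (vowel), s[1]='o' (vowel), s[2]='v', s[3]='r', s[4]='a' (vowel), s[5]='p', s[6]='b', s[7]='q', s[8]='r', s[9]='k'
Vowels found: 3
Result: 3


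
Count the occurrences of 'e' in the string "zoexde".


Input string: 'zoexde'
Target character: 'e'
Scan each position: s[2]='e', s[5]='e'
Matches found at indices: 2, 5
Total: 2


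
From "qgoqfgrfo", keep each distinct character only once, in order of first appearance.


Input: 'qgoqfgrfo'
Operation: keep first occurrence of each character
Scan: s[0]='q' new -> keep; s[1]='g' new -> keep; s[2]='o' new -> keep; s[3]='q' seen -> skip; s[4]='f' new -> keep; s[5]='g' seen -> skip; s[6]='r' new -> keep; s[7]='f' seen -> skip; s[8]='o' seen -> skip
Result: qgofr


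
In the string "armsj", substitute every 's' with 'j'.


Input string: 'armsj'
Operation: replace 's' with 'j'
Positions of 's': 3
After replacement: armjj


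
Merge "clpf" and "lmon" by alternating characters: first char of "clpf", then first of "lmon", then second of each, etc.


String 1: 'clpf'
String 2: 'lmon'
Operation: alternate characters
Pairs: 'c'+'l', 'l'+'m', 'p'+'o', 'f'+'n'
Result: cllmpofn


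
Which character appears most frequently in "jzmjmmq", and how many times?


Input: 'jzmjmmq'
Operation: tally each character
Counts: 'j':2, 'm':3, 'q':1, 'z':1
Maximum: 'm' appears 3 times


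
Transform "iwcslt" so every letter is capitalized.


Input string: 'iwcslt'
Operation: convert each letter to uppercase
Mapping: 'i'->'I', 'w'->'W', 'c'->'C', 's'->'S', 'l'->'L', 't'->'T'
Result: IWCSLT


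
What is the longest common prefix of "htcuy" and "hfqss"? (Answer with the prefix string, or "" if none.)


String 1: 'htcuy'
String 2: 'hfqss'
Compare position by position:
pos 0: 'h' vs 'h' match
pos 1: 't' vs 'f' differ -> stop
Longest common prefix: "h" (length 1)


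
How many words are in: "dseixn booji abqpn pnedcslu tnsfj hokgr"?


Input string: 'dseixn booji abqpn pnedcslu tnsfj hokgr'
Operation: split by spaces
Words found: 'dseixn', 'booji', 'abqpn', 'pnedcslu', 'tnsfj', 'hokgr'
Word count: 6


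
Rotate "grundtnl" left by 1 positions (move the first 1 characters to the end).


Input: 'grundtnl', shift = 1
Operation: split at index 1 and swap parts
Front part s[0:1] = 'g'
Back part s[1:] = 'rundtnl'
Rotated = back + front = 'rundtnl' + 'g'
Result: rundtnlg


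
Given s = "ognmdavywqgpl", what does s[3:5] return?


Input string: 'ognmdavywqgpl'
Operation: slice [3:5]
Extract characters: s[3]='m', s[4]='d'
Result: md


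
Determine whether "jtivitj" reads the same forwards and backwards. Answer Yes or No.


Input string: 'jtivitj'
Reversed: 'jtivitj'
Compare pairs: s[0]='j' vs s[6]='j' (match), s[1]='t' vs s[5]='t' (match), s[2]='i' vs s[4]='i' (match)
Palindrome: Yes


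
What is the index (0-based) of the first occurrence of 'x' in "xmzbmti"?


Input string: 'xmzbmti'
Target: 'x'
Scanning left to right: s[0]='x'
First match at index: 0


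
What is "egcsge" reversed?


Input string: 'egcsge'
Operation: reverse character order
Original order: 'e' -> 'g' -> 'c' -> 's' -> 'g' -> 'e'
Reversed order: 'e' -> 'g' -> 's' -> 'c' -> 'g' -> 'e'
Result: egscge


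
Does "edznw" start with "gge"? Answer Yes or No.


Input string: 'edznw'
Prefix to check: 'gge'
First 3 characters of input: 'edz'
Match: False
Result: No


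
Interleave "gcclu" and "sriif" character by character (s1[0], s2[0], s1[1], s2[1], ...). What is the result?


String 1: 'gcclu'
String 2: 'sriif'
Operation: alternate characters
Pairs: 'g'+'s', 'c'+'r', 'c'+'i', 'l'+'i', 'u'+'f'
Result: gscrciliuf


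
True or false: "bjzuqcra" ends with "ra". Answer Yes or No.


Input string: 'bjzuqcra'
Suffix to check: 'ra'
Last 2 characters of input: 'ra'
Match: True
Result: Yes


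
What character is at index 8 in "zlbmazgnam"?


Input string: 'zlbmazgnam'
Operation: get character at index 8
Index mapping: s[0]='z', s[1]='l', s[2]='b', s[3]='m', s[4]='a', s[5]='z', s[6]='g', s[7]='n', s[8]='a'
Result: 'a'


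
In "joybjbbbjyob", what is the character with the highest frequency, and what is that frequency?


Input: 'joybjbbbjyob'
Operation: tally each character
Counts: 'b':5, 'j':3, 'o':2, 'y':2
Maximum: 'b' appears 5 times


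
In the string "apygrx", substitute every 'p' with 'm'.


Input string: 'apygrx'
Operation: replace 'p' with 'm'
Positions of 'p': 1
After replacement: amygrx


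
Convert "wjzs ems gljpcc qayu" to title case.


Input string: 'wjzs ems gljpcc qayu'
Operation: capitalize first letter of each word
Word transformations: 'wjzs'->'Wjzs', 'ems'->'Ems', 'gljpcc'->'Gljpcc', 'qayu'->'Qayu'
Result: Wjzs Ems Gljpcc Qayu


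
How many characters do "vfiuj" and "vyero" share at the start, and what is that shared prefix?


String 1: 'vfiuj'
String 2: 'vyero'
Compare position by position:
pos 0: 'v' vs 'v' match
pos 1: 'f' vs 'y' differ -> stop
Longest common prefix: "v" (length 1)


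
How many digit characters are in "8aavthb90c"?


Input string: '8aavthb90c'
Operation: count digit characters (0-9)
Scan: '8'(digit), 'a', 'a', 'v', 't', 'h', 'b', '9'(digit), '0'(digit), 'c'
Digits found: 3
Result: 3


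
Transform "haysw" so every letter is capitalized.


Input string: 'haysw'
Operation: convert each letter to uppercase
Mapping: 'h'->'H', 'a'->'A', 'y'->'Y', 's'->'S', 'w'->'W'
Result: HAYSW


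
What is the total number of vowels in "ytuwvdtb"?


Input string: 'ytuwvdtb'
Operation: count vowels (a, e, i, o, u)
Scan: s[0]='y', s[1]='t', s[2]='u' (vowel), s[3]='w', s[4]='v', s[5]='d', s[6]='t', s[7]='b'
Vowels found: 1
Result: 1


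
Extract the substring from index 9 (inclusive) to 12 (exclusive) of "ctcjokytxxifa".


Input string: 'ctcjokytxxifa'
Operation: slice [9:12]
Extract characters: s[9]='x', s[10]='i', s[11]='f'
Result: xif


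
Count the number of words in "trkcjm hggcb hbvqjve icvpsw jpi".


Input string: 'trkcjm hggcb hbvqjve icvpsw jpi'
Operation: split by spaces
Words found: 'trkcjm', 'hggcb', 'hbvqjve', 'icvpsw', 'jpi'
Word count: 5


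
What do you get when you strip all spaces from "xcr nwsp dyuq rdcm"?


Input string: 'xcr nwsp dyuq rdcm'
Operation: remove all spaces
Words: 'xcr', 'nwsp', 'dyuq', 'rdcm'
Join without spaces: xcrnwspdyuqrdcm


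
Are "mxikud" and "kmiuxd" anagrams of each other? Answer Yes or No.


String 1: 'mxikud' -> sorted: 'dikmux'
String 2: 'kmiuxd' -> sorted: 'dikmux'
Compare sorted forms: 'dikmux' == 'dikmux'
Anagram: Yes


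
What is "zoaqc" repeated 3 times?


Input string: 'zoaqc'
Operation: repeat 3 times
Concatenation: 'zoaqc' + 'zoaqc' + 'zoaqc'
Result: zoaqczoaqczoaqc


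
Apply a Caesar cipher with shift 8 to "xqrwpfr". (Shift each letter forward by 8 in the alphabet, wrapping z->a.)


Input: 'xqrwpfr', shift = 8
Operation: for each letter, (position + 8) mod 26
Mapping: 'x'(23+8=31, 31 mod 26=5)->'f', 'q'(16+8=24)->'y', 'r'(17+8=25)->'z', 'w'(22+8=30, 30 mod 26=4)->'e', 'p'(15+8=23)->'x', 'f'(5+8=13)->'n', 'r'(17+8=25)->'z'
Result: fyzexnz


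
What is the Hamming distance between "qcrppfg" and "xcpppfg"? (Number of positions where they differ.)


String 1: 'qcrppfg'
String 2: 'xcpppfg'
Compare each position: pos 0: 'q'!='x', pos 1: 'c'=='c', pos 2: 'r'!='p', pos 3: 'p'=='p', pos 4: 'p'=='p', pos 5: 'f'=='f', pos 6: 'g'=='g'
Differing positions: 2
Hamming distance: 2


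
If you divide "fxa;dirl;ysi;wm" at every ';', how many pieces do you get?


Input string: 'fxa;dirl;ysi;wm'
Delimiter: ';'
Split result: 'fxa', 'dirl', 'ysi', 'wm'
Number of parts: 4


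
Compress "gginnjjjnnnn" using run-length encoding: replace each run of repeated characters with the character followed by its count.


Input: 'gginnjjjnnnn'
Operation: identify consecutive runs
Runs: 'gg' -> g2, 'i' -> i1, 'nn' -> n2, 'jjj' -> j3, 'nnnn' -> n4
Encoded: g2i1n2j3n4


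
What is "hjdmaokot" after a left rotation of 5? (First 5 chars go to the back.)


Input: 'hjdmaokot', shift = 5
Operation: split at index 5 and swap parts
Front part s[0:5] = 'hjdma'
Back part s[5:] = 'okot'
Rotated = back + front = 'okot' + 'hjdma'
Result: okothjdma


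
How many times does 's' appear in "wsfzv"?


Input string: 'wsfzv'
Target character: 's'
Scan each position: s[1]='s'
Matches found at indices: 1
Total: 1


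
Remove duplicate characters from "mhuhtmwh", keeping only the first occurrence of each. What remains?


Input: 'mhuhtmwh'
Operation: keep first occurrence of each character
Scan: s[0]='m' new -> keep; s[1]='h' new -> keep; s[2]='u' new -> keep; s[3]='h' seen -> skip; s[4]='t' new -> keep; s[5]='m' seen -> skip; s[6]='w' new -> keep; s[7]='h' seen -> skip
Result: mhutw


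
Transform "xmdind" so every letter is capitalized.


Input string: 'xmdind'
Operation: convert each letter to uppercase
Mapping: 'x'->'X', 'm'->'M', 'd'->'D', 'i'->'I', 'n'->'N', 'd'->'D'
Result: XMDIND


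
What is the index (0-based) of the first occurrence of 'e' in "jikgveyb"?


Input string: 'jikgveyb'
Target: 'e'
Scanning left to right: s[0]='j', s[1]='i', s[2]='k', s[3]='g', s[4]='v', s[5]='e'
First match at index: 5


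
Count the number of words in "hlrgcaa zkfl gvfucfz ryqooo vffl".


Input string: 'hlrgcaa zkfl gvfucfz ryqooo vffl'
Operation: split by spaces
Words found: 'hlrgcaa', 'zkfl', 'gvfucfz', 'ryqooo', 'vffl'
Word count: 5


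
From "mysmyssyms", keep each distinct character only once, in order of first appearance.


Input: 'mysmyssyms'
Operation: keep first occurrence of each character
Scan: s[0]='m' new -> keep; s[1]='y' new -> keep; s[2]='s' new -> keep; s[3]='m' seen -> skip; s[4]='y' seen -> skip; s[5]='s' seen -> skip; s[6]='s' seen -> skip; s[7]='y' seen -> skip; s[8]='m' seen -> skip; s[9]='s' seen -> skip
Result: mys


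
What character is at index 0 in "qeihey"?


Input string: 'qeihey'
Operation: get character at index 0
Index mapping: s[0]='q'
Result: 'q'


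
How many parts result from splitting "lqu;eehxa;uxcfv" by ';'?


Input string: 'lqu;eehxa;uxcfv'
Delimiter: ';'
Split result: 'lqu', 'eehxa', 'uxcfv'
Number of parts: 3


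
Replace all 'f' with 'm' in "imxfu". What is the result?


Input string: 'imxfu'
Operation: replace 'f' with 'm'
Positions of 'f': 3
After replacement: imxmu


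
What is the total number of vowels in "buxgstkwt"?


Input string: 'buxgstkwt'
Operation: count vowels (a, e, i, o, u)
Scan: s[0]='b', s[1]='u' (vowel), s[2]='x', s[3]='g', s[4]='s', s[5]='t', s[6]='k', s[7]='w', s[8]='t'
Vowels found: 1
Result: 1


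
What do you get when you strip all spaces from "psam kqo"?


Input string: 'psam kqo'
Operation: remove all spaces
Words: 'psam', 'kqo'
Join without spaces: psamkqo


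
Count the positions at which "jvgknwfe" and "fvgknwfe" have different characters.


String 1: 'jvgknwfe'
String 2: 'fvgknwfe'
Compare each position: pos 0: 'j'!='f', pos 1: 'v'=='v', pos 2: 'g'=='g', pos 3: 'k'=='k', pos 4: 'n'=='n', pos 5: 'w'=='w', pos 6: 'f'=='f', pos 7: 'e'=='e'
Differing positions: 1
Hamming distance: 1


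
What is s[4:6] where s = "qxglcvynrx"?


Input string: 'qxglcvynrx'
Operation: slice [4:6]
Extract characters: s[4]='c', s[5]='v'
Result: cv


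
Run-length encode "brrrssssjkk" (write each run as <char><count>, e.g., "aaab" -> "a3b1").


Input: 'brrrssssjkk'
Operation: identify consecutive runs
Runs: 'b' -> b1, 'rrr' -> r3, 'ssss' -> s4, 'j' -> j1, 'kk' -> k2
Encoded: b1r3s4j1k2


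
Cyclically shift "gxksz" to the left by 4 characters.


Input: 'gxksz', shift = 4
Operation: split at index 4 and swap parts
Front part s[0:4] = 'gxks'
Back part s[4:] = 'z'
Rotated = back + front = 'z' + 'gxks'
Result: zgxks


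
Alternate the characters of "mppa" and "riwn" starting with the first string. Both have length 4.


String 1: 'mppa'
String 2: 'riwn'
Operation: alternate characters
Pairs: 'm'+'r', 'p'+'i', 'p'+'w', 'a'+'n'
Result: mrpipwan


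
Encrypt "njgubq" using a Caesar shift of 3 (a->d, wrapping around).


Input: 'njgubq', shift = 3
Operation: for each letter, (position + 3) mod 26
Mapping: 'n'(13+3=16)->'q', 'j'(9+3=12)->'m', 'g'(6+3=9)->'j', 'u'(20+3=23)->'x', 'b'(1+3=4)->'e', 'q'(16+3=19)->'t'
Result: qmjxet


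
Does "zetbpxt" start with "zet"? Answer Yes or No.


Input string: 'zetbpxt'
Prefix to check: 'zet'
First 3 characters of input: 'zet'
Match: True
Result: Yes


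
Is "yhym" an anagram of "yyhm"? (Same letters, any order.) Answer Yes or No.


String 1: 'yyhm' -> sorted: 'hmyy'
String 2: 'yhym' -> sorted: 'hmyy'
Compare sorted forms: 'hmyy' == 'hmyy'
Anagram: Yes


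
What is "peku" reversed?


Input string: 'peku'
Operation: reverse character order
Original order: 'p' -> 'e' -> 'k' -> 'u'
Reversed order: 'u' -> 'k' -> 'e' -> 'p'
Result: ukep


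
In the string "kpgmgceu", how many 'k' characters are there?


Input string: 'kpgmgceu'
Target character: 'k'
Scan each position: s[0]='k'
Matches found at indices: 0
Total: 1


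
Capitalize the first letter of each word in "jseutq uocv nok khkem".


Input string: 'jseutq uocv nok khkem'
Operation: capitalize first letter of each word
Word transformations: 'jseutq'->'Jseutq', 'uocv'->'Uocv', 'nok'->'Nok', 'khkem'->'Khkem'
Result: Jseutq Uocv Nok Khkem


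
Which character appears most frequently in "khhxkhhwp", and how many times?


Input: 'khhxkhhwp'
Operation: tally each character
Counts: 'h':4, 'k':2, 'p':1, 'w':1, 'x':1
Maximum: 'h' appears 4 times


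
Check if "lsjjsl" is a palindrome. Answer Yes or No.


Input string: 'lsjjsl'
Reversed: 'lsjjsl'
Compare pairs: s[0]='l' vs s[5]='l' (match), s[1]='s' vs s[4]='s' (match), s[2]='j' vs s[3]='j' (match)
Palindrome: Yes


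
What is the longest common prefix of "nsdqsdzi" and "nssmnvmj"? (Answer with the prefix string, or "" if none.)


String 1: 'nsdqsdzi'
String 2: 'nssmnvmj'
Compare position by position:
pos 0: 'n' vs 'n' match
pos 1: 's' vs 's' match
pos 2: 'd' vs 's' differ -> stop
Longest common prefix: "ns" (length 2)


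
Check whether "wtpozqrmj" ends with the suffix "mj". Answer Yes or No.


Input string: 'wtpozqrmj'
Suffix to check: 'mj'
Last 2 characters of input: 'mj'
Match: True
Result: Yes


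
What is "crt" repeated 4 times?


Input string: 'crt'
Operation: repeat 4 times
Concatenation: 'crt' + 'crt' + 'crt' + 'crt'
Result: crtcrtcrtcrt


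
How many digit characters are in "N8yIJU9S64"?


Input string: 'N8yIJU9S64'
Operation: count digit characters (0-9)
Scan: 'N', '8'(digit), 'y', 'I', 'J', 'U', '9'(digit), 'S', '6'(digit), '4'(digit)
Digits found: 4
Result: 4


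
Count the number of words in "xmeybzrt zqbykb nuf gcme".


Input string: 'xmeybzrt zqbykb nuf gcme'
Operation: split by spaces
Words found: 'xmeybzrt', 'zqbykb', 'nuf', 'gcme'
Word count: 4


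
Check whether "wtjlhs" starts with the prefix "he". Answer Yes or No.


Input string: 'wtjlhs'
Prefix to check: 'he'
First 2 characters of input: 'wt'
Match: False
Result: No


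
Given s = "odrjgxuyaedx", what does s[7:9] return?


Input string: 'odrjgxuyaedx'
Operation: slice [7:9]
Extract characters: s[7]='y', s[8]='a'
Result: ya


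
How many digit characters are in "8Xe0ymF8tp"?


Input string: '8Xe0ymF8tp'
Operation: count digit characters (0-9)
Scan: '8'(digit), 'X', 'e', '0'(digit), 'y', 'm', 'F', '8'(digit), 't', 'p'
Digits found: 3
Result: 3


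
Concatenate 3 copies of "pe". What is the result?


Input string: 'pe'
Operation: repeat 3 times
Concatenation: 'pe' + 'pe' + 'pe'
Result: pepepe


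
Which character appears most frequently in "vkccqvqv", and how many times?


Input: 'vkccqvqv'
Operation: tally each character
Counts: 'c':2, 'k':1, 'q':2, 'v':3
Maximum: 'v' appears 3 times


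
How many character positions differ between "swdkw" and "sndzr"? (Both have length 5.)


String 1: 'swdkw'
String 2: 'sndzr'
Compare each position: pos 0: 's'=='s', pos 1: 'w'!='n', pos 2: 'd'=='d', pos 3: 'k'!='z', pos 4: 'w'!='r'
Differing positions: 3
Hamming distance: 3


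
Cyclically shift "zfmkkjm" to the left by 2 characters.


Input: 'zfmkkjm', shift = 2
Operation: split at index 2 and swap parts
Front part s[0:2] = 'zf'
Back part s[2:] = 'mkkjm'
Rotated = back + front = 'mkkjm' + 'zf'
Result: mkkjmzf


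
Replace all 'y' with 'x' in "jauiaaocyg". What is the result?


Input string: 'jauiaaocyg'
Operation: replace 'y' with 'x'
Positions of 'y': 8
After replacement: jauiaaocxg


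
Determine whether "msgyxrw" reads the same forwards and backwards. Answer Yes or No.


Input string: 'msgyxrw'
Reversed: 'wrxygsm'
Compare pairs: s[0]='m' vs s[6]='w' (mismatch), s[1]='s' vs s[5]='r' (mismatch), s[2]='g' vs s[4]='x' (mismatch)
Palindrome: No


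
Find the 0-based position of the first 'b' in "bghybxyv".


Input string: 'bghybxyv'
Target: 'b'
Scanning left to right: s[0]='b'
First match at index: 0


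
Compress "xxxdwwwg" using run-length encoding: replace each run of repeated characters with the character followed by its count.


Input: 'xxxdwwwg'
Operation: identify consecutive runs
Runs: 'xxx' -> x3, 'd' -> d1, 'www' -> w3, 'g' -> g1
Encoded: x3d1w3g1


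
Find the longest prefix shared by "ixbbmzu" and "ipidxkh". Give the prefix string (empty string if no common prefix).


String 1: 'ixbbmzu'
String 2: 'ipidxkh'
Compare position by position:
pos 0: 'i' vs 'i' match
pos 1: 'x' vs 'p' differ -> stop
Longest common prefix: "i" (length 1)


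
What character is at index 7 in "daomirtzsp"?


Input string: 'daomirtzsp'
Operation: get character at index 7
Index mapping: s[0]='d', s[1]='a', s[2]='o', s[3]='m', s[4]='i', s[5]='r', s[6]='t', s[7]='z'
Result: 'z'


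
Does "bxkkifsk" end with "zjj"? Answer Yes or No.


Input string: 'bxkkifsk'
Suffix to check: 'zjj'
Last 3 characters of input: 'fsk'
Match: False
Result: No


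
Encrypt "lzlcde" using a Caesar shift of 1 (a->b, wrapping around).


Input: 'lzlcde', shift = 1
Operation: for each letter, (position + 1) mod 26
Mapping: 'l'(11+1=12)->'m', 'z'(25+1=26, 26 mod 26=0)->'a', 'l'(11+1=12)->'m', 'c'(2+1=3)->'d', 'd'(3+1=4)->'e', 'e'(4+1=5)->'f'
Result: mamdef


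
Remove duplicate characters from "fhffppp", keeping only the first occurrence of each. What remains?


Input: 'fhffppp'
Operation: keep first occurrence of each character
Scan: s[0]='f' new -> keep; s[1]='h' new -> keep; s[2]='f' seen -> skip; s[3]='f' seen -> skip; s[4]='p' new -> keep; s[5]='p' seen -> skip; s[6]='p' seen -> skip
Result: fhp


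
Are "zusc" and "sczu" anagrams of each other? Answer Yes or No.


String 1: 'zusc' -> sorted: 'csuz'
String 2: 'sczu' -> sorted: 'csuz'
Compare sorted forms: 'csuz' == 'csuz'
Anagram: Yes


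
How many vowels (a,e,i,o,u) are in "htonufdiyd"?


Input string: 'htonufdiyd'
Operation: count vowels (a, e, i, o, u)
Scan: s[0]='h', s[1]='t', s[2]='o' (vowel), s[3]='n', s[4]='u' (vowel), s[5]='f', s[6]='d', s[7]='i' (vowel), s[8]='y', s[9]='d'
Vowels found: 3
Result: 3


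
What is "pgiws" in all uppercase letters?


Input string: 'pgiws'
Operation: convert each letter to uppercase
Mapping: 'p'->'P', 'g'->'G', 'i'->'I', 'w'->'W', 's'->'S'
Result: PGIWS


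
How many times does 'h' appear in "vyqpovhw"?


Input string: 'vyqpovhw'
Target character: 'h'
Scan each position: s[6]='h'
Matches found at indices: 6
Total: 1


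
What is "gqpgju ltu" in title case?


Input string: 'gqpgju ltu'
Operation: capitalize first letter of each word
Word transformations: 'gqpgju'->'Gqpgju', 'ltu'->'Ltu'
Result: Gqpgju Ltu


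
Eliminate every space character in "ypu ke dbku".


Input string: 'ypu ke dbku'
Operation: remove all spaces
Words: 'ypu', 'ke', 'dbku'
Join without spaces: ypukedbku


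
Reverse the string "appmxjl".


Input string: 'appmxjl'
Operation: reverse character order
Original order: 'a' -> 'p' -> 'p' -> 'm' -> 'x' -> 'j' -> 'l'
Reversed order: 'l' -> 'j' -> 'x' -> 'm' -> 'p' -> 'p' -> 'a'
Result: ljxmppa


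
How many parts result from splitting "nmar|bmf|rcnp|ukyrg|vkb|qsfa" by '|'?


Input string: 'nmar|bmf|rcnp|ukyrg|vkb|qsfa'
Delimiter: '|'
Split result: 'nmar', 'bmf', 'rcnp', 'ukyrg', 'vkb', 'qsfa'
Number of parts: 6


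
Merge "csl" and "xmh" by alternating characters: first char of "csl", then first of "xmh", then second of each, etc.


String 1: 'csl'
String 2: 'xmh'
Operation: alternate characters
Pairs: 'c'+'x', 's'+'m', 'l'+'h'
Result: cxsmlh


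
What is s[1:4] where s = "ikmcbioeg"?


Input string: 'ikmcbioeg'
Operation: slice [1:4]
Extract characters: s[1]='k', s[2]='m', s[3]='c'
Result: kmc


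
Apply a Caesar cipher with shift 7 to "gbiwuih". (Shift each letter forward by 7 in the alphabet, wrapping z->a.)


Input: 'gbiwuih', shift = 7
Operation: for each letter, (position + 7) mod 26
Mapping: 'g'(6+7=13)->'n', 'b'(1+7=8)->'i', 'i'(8+7=15)->'p', 'w'(22+7=29, 29 mod 26=3)->'d', 'u'(20+7=27, 27 mod 26=1)->'b', 'i'(8+7=15)->'p', 'h'(7+7=14)->'o'
Result: nipdbpo


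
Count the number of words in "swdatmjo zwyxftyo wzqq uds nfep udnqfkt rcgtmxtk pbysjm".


Input string: 'swdatmjo zwyxftyo wzqq uds nfep udnqfkt rcgtmxtk pbysjm'
Operation: split by spaces
Words found: 'swdatmjo', 'zwyxftyo', 'wzqq', 'uds', 'nfep', 'udnqfkt', 'rcgtmxtk', 'pbysjm'
Word count: 8


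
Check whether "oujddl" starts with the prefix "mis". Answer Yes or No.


Input string: 'oujddl'
Prefix to check: 'mis'
First 3 characters of input: 'ouj'
Match: False
Result: No


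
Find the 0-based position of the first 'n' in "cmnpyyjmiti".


Input string: 'cmnpyyjmiti'
Target: 'n'
Scanning left to right: s[0]='c', s[1]='m', s[2]='n'
First match at index: 2


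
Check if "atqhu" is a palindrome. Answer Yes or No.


Input string: 'atqhu'
Reversed: 'uhqta'
Compare pairs: s[0]='a' vs s[4]='u' (mismatch), s[1]='t' vs s[3]='h' (mismatch)
Palindrome: No


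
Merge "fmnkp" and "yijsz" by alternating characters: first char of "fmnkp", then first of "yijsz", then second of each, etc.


String 1: 'fmnkp'
String 2: 'yijsz'
Operation: alternate characters
Pairs: 'f'+'y', 'm'+'i', 'n'+'j', 'k'+'s', 'p'+'z'
Result: fyminjkspz


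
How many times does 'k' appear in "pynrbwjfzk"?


Input string: 'pynrbwjfzk'
Target character: 'k'
Scan each position: s[9]='k'
Matches found at indices: 9
Total: 1


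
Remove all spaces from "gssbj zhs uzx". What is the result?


Input string: 'gssbj zhs uzx'
Operation: remove all spaces
Words: 'gssbj', 'zhs', 'uzx'
Join without spaces: gssbjzhsuzx


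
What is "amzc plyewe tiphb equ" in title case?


Input string: 'amzc plyewe tiphb equ'
Operation: capitalize first letter of each word
Word transformations: 'amzc'->'Amzc', 'plyewe'->'Plyewe', 'tiphb'->'Tiphb', 'equ'->'Equ'
Result: Amzc Plyewe Tiphb Equ


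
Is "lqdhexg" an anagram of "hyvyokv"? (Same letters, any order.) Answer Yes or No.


String 1: 'hyvyokv' -> sorted: 'hkovvyy'
String 2: 'lqdhexg' -> sorted: 'deghlqx'
Compare sorted forms: 'hkovvyy' != 'deghlqx'
Anagram: No


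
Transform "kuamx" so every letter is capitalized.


Input string: 'kuamx'
Operation: convert each letter to uppercase
Mapping: 'k'->'K', 'u'->'U', 'a'->'A', 'm'->'M', 'x'->'X'
Result: KUAMX


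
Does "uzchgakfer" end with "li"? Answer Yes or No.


Input string: 'uzchgakfer'
Suffix to check: 'li'
Last 2 characters of input: 'er'
Match: False
Result: No


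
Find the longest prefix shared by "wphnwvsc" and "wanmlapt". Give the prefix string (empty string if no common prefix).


String 1: 'wphnwvsc'
String 2: 'wanmlapt'
Compare position by position:
pos 0: 'w' vs 'w' match
pos 1: 'p' vs 'a' differ -> stop
Longest common prefix: "w" (length 1)


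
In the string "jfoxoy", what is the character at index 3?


Input string: 'jfoxoy'
Operation: get character at index 3
Index mapping: s[0]='j', s[1]='f', s[2]='o', s[3]='x'
Result: 'x'


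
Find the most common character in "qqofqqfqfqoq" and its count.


Input: 'qqofqqfqfqoq'
Operation: tally each character
Counts: 'f':3, 'o':2, 'q':7
Maximum: 'q' appears 7 times


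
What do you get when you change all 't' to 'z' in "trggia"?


Input string: 'trggia'
Operation: replace 't' with 'z'
Positions of 't': 0
After replacement: zrggia


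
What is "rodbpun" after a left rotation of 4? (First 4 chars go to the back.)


Input: 'rodbpun', shift = 4
Operation: split at index 4 and swap parts
Front part s[0:4] = 'rodb'
Back part s[4:] = 'pun'
Rotated = back + front = 'pun' + 'rodb'
Result: punrodb


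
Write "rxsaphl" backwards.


Input string: 'rxsaphl'
Operation: reverse character order
Original order: 'r' -> 'x' -> 's' -> 'a' -> 'p' -> 'h' -> 'l'
Reversed order: 'l' -> 'h' -> 'p' -> 'a' -> 's' -> 'x' -> 'r'
Result: lhpasxr


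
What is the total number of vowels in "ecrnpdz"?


Input string: 'ecrnpdz'
Operation: count vowels (a, e, i, o, u)
Scan: s[0]='e' (vowel), s[1]='c', s[2]='r', s[3]='n', s[4]='p', s[5]='d', s[6]='z'
Vowels found: 1
Result: 1


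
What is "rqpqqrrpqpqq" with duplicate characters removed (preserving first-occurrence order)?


Input: 'rqpqqrrpqpqq'
Operation: keep first occurrence of each character
Scan: s[0]='r' new -> keep; s[1]='q' new -> keep; s[2]='p' new -> keep; s[3]='q' seen -> skip; s[4]='q' seen -> skip; s[5]='r' seen -> skip; s[6]='r' seen -> skip; s[7]='p' seen -> skip; s[8]='q' seen -> skip; s[9]='p' seen -> skip; s[10]='q' seen -> skip; s[11]='q' seen -> skip
Result: rqp


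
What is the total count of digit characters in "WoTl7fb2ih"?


Input string: 'WoTl7fb2ih'
Operation: count digit characters (0-9)
Scan: 'W', 'o', 'T', 'l', '7'(digit), 'f', 'b', '2'(digit), 'i', 'h'
Digits found: 2
Result: 2


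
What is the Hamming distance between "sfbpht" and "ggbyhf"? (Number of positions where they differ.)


String 1: 'sfbpht'
String 2: 'ggbyhf'
Compare each position: pos 0: 's'!='g', pos 1: 'f'!='g', pos 2: 'b'=='b', pos 3: 'p'!='y', pos 4: 'h'=='h', pos 5: 't'!='f'
Differing positions: 4
Hamming distance: 4


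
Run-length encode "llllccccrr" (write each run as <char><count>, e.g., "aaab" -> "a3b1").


Input: 'llllccccrr'
Operation: identify consecutive runs
Runs: 'llll' -> l4, 'cccc' -> c4, 'rr' -> r2
Encoded: l4c4r2


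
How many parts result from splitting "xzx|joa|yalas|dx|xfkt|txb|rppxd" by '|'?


Input string: 'xzx|joa|yalas|dx|xfkt|txb|rppxd'
Delimiter: '|'
Split result: 'xzx', 'joa', 'yalas', 'dx', 'xfkt', 'txb', 'rppxd'
Number of parts: 7


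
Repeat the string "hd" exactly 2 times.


Input string: 'hd'
Operation: repeat 2 times
Concatenation: 'hd' + 'hd'
Result: hdhd


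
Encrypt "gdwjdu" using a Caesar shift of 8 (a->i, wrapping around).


Input: 'gdwjdu', shift = 8
Operation: for each letter, (position + 8) mod 26
Mapping: 'g'(6+8=14)->'o', 'd'(3+8=11)->'l', 'w'(22+8=30, 30 mod 26=4)->'e', 'j'(9+8=17)->'r', 'd'(3+8=11)->'l', 'u'(20+8=28, 28 mod 26=2)->'c'
Result: olerlc


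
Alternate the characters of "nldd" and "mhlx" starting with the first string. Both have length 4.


String 1: 'nldd'
String 2: 'mhlx'
Operation: alternate characters
Pairs: 'n'+'m', 'l'+'h', 'd'+'l', 'd'+'x'
Result: nmlhdldx


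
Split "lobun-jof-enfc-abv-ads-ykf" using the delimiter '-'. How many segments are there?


Input string: 'lobun-jof-enfc-abv-ads-ykf'
Delimiter: '-'
Split result: 'lobun', 'jof', 'enfc', 'abv', 'ads', 'ykf'
Number of parts: 6


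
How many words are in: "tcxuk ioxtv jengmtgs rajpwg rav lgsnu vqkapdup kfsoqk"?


Input string: 'tcxuk ioxtv jengmtgs rajpwg rav lgsnu vqkapdup kfsoqk'
Operation: split by spaces
Words found: 'tcxuk', 'ioxtv', 'jengmtgs', 'rajpwg', 'rav', 'lgsnu', 'vqkapdup', 'kfsoqk'
Word count: 8


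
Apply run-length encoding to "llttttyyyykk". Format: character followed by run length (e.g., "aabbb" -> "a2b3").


Input: 'llttttyyyykk'
Operation: identify consecutive runs
Runs: 'll' -> l2, 'tttt' -> t4, 'yyyy' -> y4, 'kk' -> k2
Encoded: l2t4y4k2


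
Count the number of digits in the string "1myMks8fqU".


Input string: '1myMks8fqU'
Operation: count digit characters (0-9)
Scan: '1'(digit), 'm', 'y', 'M', 'k', 's', '8'(digit), 'f', 'q', 'U'
Digits found: 2
Result: 2


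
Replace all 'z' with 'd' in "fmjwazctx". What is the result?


Input string: 'fmjwazctx'
Operation: replace 'z' with 'd'
Positions of 'z': 5
After replacement: fmjwadctx


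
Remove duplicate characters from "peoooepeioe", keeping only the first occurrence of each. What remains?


Input: 'peoooepeioe'
Operation: keep first occurrence of each character
Scan: s[0]='p' new -> keep; s[1]='e' new -> keep; s[2]='o' new -> keep; s[3]='o' seen -> skip; s[4]='o' seen -> skip; s[5]='e' seen -> skip; s[6]='p' seen -> skip; s[7]='e' seen -> skip; s[8]='i' new -> keep; s[9]='o' seen -> skip; s[10]='e' seen -> skip
Result: peoi


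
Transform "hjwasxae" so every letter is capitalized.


Input string: 'hjwasxae'
Operation: convert each letter to uppercase
Mapping: 'h'->'H', 'j'->'J', 'w'->'W', 'a'->'A', 's'->'S', 'x'->'X', 'a'->'A', 'e'->'E'
Result: HJWASXAE


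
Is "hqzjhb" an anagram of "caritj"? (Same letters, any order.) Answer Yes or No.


String 1: 'caritj' -> sorted: 'acijrt'
String 2: 'hqzjhb' -> sorted: 'bhhjqz'
Compare sorted forms: 'acijrt' != 'bhhjqz'
Anagram: No


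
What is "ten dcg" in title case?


Input string: 'ten dcg'
Operation: capitalize first letter of each word
Word transformations: 'ten'->'Ten', 'dcg'->'Dcg'
Result: Ten Dcg


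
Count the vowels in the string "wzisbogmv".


Input string: 'wzisbogmv'
Operation: count vowels (a, e, i, o, u)
Scan: s[0]='w', s[1]='z', s[2]='i' (vowel), s[3]='s', s[4]='b', s[5]='o' (vowel), s[6]='g', s[7]='m', s[8]='v'
Vowels found: 2
Result: 2


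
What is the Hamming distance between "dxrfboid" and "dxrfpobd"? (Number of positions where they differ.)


String 1: 'dxrfboid'
String 2: 'dxrfpobd'
Compare each position: pos 0: 'd'=='d', pos 1: 'x'=='x', pos 2: 'r'=='r', pos 3: 'f'=='f', pos 4: 'b'!='p', pos 5: 'o'=='o', pos 6: 'i'!='b', pos 7: 'd'=='d'
Differing positions: 2
Hamming distance: 2


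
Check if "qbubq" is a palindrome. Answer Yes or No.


Input string: 'qbubq'
Reversed: 'qbubq'
Compare pairs: s[0]='q' vs s[4]='q' (match), s[1]='b' vs s[3]='b' (match)
Palindrome: Yes


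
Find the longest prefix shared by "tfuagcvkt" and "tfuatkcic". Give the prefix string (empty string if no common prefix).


String 1: 'tfuagcvkt'
String 2: 'tfuatkcic'
Compare position by position:
pos 0: 't' vs 't' match
pos 1: 'f' vs 'f' match
pos 2: 'u' vs 'u' match
pos 3: 'a' vs 'a' match
pos 4: 'g' vs 't' differ -> stop
Longest common prefix: "tfua" (length 4)


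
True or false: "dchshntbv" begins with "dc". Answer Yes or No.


Input string: 'dchshntbv'
Prefix to check: 'dc'
First 2 characters of input: 'dc'
Match: True
Result: Yes


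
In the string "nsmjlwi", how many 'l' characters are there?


Input string: 'nsmjlwi'
Target character: 'l'
Scan each position: s[4]='l'
Matches found at indices: 4
Total: 1


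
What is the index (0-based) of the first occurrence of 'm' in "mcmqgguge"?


Input string: 'mcmqgguge'
Target: 'm'
Scanning left to right: s[0]='m'
First match at index: 0


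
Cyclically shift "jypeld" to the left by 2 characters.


Input: 'jypeld', shift = 2
Operation: split at index 2 and swap parts
Front part s[0:2] = 'jy'
Back part s[2:] = 'peld'
Rotated = back + front = 'peld' + 'jy'
Result: peldjy


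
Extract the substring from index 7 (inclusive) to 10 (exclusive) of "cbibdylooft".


Input string: 'cbibdylooft'
Operation: slice [7:10]
Extract characters: s[7]='o', s[8]='o', s[9]='f'
Result: oof


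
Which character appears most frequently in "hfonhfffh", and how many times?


Input: 'hfonhfffh'
Operation: tally each character
Counts: 'f':4, 'h':3, 'n':1, 'o':1
Maximum: 'f' appears 4 times


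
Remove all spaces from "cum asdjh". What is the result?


Input string: 'cum asdjh'
Operation: remove all spaces
Words: 'cum', 'asdjh'
Join without spaces: cumasdjh


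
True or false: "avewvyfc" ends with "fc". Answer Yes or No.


Input string: 'avewvyfc'
Suffix to check: 'fc'
Last 2 characters of input: 'fc'
Match: True
Result: Yes


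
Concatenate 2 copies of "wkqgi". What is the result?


Input string: 'wkqgi'
Operation: repeat 2 times
Concatenation: 'wkqgi' + 'wkqgi'
Result: wkqgiwkqgi


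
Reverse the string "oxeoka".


Input string: 'oxeoka'
Operation: reverse character order
Original order: 'o' -> 'x' -> 'e' -> 'o' -> 'k' -> 'a'
Reversed order: 'a' -> 'k' -> 'o' -> 'e' -> 'x' -> 'o'
Result: akoexo


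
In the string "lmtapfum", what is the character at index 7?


Input string: 'lmtapfum'
Operation: get character at index 7
Index mapping: s[0]='l', s[1]='m', s[2]='t', s[3]='a', s[4]='p', s[5]='f', s[6]='u', s[7]='m'
Result: 'm'


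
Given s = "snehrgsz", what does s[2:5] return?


Input string: 'snehrgsz'
Operation: slice [2:5]
Extract characters: s[2]='e', s[3]='h', s[4]='r'
Result: ehr


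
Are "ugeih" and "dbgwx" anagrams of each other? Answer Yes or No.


String 1: 'ugeih' -> sorted: 'eghiu'
String 2: 'dbgwx' -> sorted: 'bdgwx'
Compare sorted forms: 'eghiu' != 'bdgwx'
Anagram: No


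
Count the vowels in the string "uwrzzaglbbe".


Input string: 'uwrzzaglbbe'
Operation: count vowels (a, e, i, o, u)
Scan: s[0]='u' (vowel), s[1]='w', s[2]='r', s[3]='z', s[4]='z', s[5]='a' (vowel), s[6]='g', s[7]='l', s[8]='b', s[9]='b', s[10]='e' (vowel)
Vowels found: 3
Result: 3


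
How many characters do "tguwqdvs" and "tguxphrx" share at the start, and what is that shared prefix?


String 1: 'tguwqdvs'
String 2: 'tguxphrx'
Compare position by position:
pos 0: 't' vs 't' match
pos 1: 'g' vs 'g' match
pos 2: 'u' vs 'u' match
pos 3: 'w' vs 'x' differ -> stop
Longest common prefix: "tgu" (length 3)


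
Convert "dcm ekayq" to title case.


Input string: 'dcm ekayq'
Operation: capitalize first letter of each word
Word transformations: 'dcm'->'Dcm', 'ekayq'->'Ekayq'
Result: Dcm Ekayq


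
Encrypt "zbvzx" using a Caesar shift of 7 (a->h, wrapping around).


Input: 'zbvzx', shift = 7
Operation: for each letter, (position + 7) mod 26
Mapping: 'z'(25+7=32, 32 mod 26=6)->'g', 'b'(1+7=8)->'i', 'v'(21+7=28, 28 mod 26=2)->'c', 'z'(25+7=32, 32 mod 26=6)->'g', 'x'(23+7=30, 30 mod 26=4)->'e'
Result: gicge


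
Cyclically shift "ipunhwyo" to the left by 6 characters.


Input: 'ipunhwyo', shift = 6
Operation: split at index 6 and swap parts
Front part s[0:6] = 'ipunhw'
Back part s[6:] = 'yo'
Rotated = back + front = 'yo' + 'ipunhw'
Result: yoipunhw


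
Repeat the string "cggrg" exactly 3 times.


Input string: 'cggrg'
Operation: repeat 3 times
Concatenation: 'cggrg' + 'cggrg' + 'cggrg'
Result: cggrgcggrgcggrg


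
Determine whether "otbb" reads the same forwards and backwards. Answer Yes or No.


Input string: 'otbb'
Reversed: 'bbto'
Compare pairs: s[0]='o' vs s[3]='b' (mismatch), s[1]='t' vs s[2]='b' (mismatch)
Palindrome: No


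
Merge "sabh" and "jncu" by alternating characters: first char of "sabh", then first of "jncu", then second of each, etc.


String 1: 'sabh'
String 2: 'jncu'
Operation: alternate characters
Pairs: 's'+'j', 'a'+'n', 'b'+'c', 'h'+'u'
Result: sjanbchu


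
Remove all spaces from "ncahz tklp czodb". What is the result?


Input string: 'ncahz tklp czodb'
Operation: remove all spaces
Words: 'ncahz', 'tklp', 'czodb'
Join without spaces: ncahztklpczodb


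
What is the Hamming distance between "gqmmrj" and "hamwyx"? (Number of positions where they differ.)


String 1: 'gqmmrj'
String 2: 'hamwyx'
Compare each position: pos 0: 'g'!='h', pos 1: 'q'!='a', pos 2: 'm'=='m', pos 3: 'm'!='w', pos 4: 'r'!='y', pos 5: 'j'!='x'
Differing positions: 5
Hamming distance: 5


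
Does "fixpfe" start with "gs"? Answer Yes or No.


Input string: 'fixpfe'
Prefix to check: 'gs'
First 2 characters of input: 'fi'
Match: False
Result: No


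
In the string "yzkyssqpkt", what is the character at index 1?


Input string: 'yzkyssqpkt'
Operation: get character at index 1
Index mapping: s[0]='y', s[1]='z'
Result: 'z'
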